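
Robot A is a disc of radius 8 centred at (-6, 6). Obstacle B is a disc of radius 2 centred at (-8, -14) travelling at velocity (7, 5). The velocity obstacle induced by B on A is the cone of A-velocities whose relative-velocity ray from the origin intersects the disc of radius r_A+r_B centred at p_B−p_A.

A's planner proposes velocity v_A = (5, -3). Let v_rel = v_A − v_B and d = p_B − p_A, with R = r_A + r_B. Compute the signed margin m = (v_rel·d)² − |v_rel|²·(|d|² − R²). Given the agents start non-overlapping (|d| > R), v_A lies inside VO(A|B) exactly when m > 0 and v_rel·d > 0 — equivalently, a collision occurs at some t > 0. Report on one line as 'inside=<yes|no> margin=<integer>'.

d = (-2, -20),  |d|² = 404;  R = 8+2 = 10,  c = 404−10² = 304
v_rel = (-2, -8),  |v_rel|² = 68;  v_rel·d = (-2)·(-2) + (-8)·(-20) = 164
68·t² − 328·t + 304 = 0  ⇒  m = 164² − 68·304 = 6224
m = 6224 > 0,  v_rel·d = 164 > 0  ⇒  inside

inside=yes margin=6224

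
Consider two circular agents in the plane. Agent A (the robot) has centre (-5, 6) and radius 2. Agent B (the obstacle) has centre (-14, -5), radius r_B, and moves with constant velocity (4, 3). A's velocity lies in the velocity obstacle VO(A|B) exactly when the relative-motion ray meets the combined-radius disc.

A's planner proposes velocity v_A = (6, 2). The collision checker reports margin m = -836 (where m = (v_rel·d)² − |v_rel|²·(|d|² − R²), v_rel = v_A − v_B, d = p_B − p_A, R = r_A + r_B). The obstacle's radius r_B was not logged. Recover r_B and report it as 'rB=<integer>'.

m = -836
d = (-9, -11);  v_rel = (2, -1),  |v_rel|² = 5
v_rel×d = (2)·(-11) − (-1)·(-9) = -31
since m = R²·5 − (-31)²:  R² = (961 + -836) / 5 = 25
R = √25 = 5  ⇒  r_B = 5 − 2 = 3

rB=3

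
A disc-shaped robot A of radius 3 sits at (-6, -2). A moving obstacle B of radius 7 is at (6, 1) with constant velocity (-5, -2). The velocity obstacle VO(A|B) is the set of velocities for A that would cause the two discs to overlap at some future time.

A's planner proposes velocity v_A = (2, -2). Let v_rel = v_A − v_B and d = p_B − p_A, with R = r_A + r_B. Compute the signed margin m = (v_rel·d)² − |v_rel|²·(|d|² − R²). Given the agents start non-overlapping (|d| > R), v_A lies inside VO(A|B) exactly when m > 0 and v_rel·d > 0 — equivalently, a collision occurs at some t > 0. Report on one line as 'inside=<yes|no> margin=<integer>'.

d = (12, 3),  |d|² = 153;  R = 3+7 = 10,  c = 153−10² = 53
v_rel = (7, 0),  |v_rel|² = 49;  v_rel·d = (7)·(12) + (0)·(3) = 84
49·t² − 168·t + 53 = 0  ⇒  m = 84² − 49·53 = 4459
m = 4459 > 0,  v_rel·d = 84 > 0  ⇒  inside

inside=yes margin=4459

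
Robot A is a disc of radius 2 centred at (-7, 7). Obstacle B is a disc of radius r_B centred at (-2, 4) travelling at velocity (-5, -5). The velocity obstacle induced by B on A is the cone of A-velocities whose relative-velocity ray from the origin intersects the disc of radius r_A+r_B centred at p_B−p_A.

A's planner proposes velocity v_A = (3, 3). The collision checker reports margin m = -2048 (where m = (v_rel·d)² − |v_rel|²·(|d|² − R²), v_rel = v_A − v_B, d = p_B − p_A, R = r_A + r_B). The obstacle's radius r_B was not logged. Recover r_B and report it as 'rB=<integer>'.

m = -2048
d = (5, -3);  v_rel = (8, 8),  |v_rel|² = 128
v_rel×d = (8)·(-3) − (8)·(5) = -64
since m = R²·128 − (-64)²:  R² = (4096 + -2048) / 128 = 16
R = √16 = 4  ⇒  r_B = 4 − 2 = 2

rB=2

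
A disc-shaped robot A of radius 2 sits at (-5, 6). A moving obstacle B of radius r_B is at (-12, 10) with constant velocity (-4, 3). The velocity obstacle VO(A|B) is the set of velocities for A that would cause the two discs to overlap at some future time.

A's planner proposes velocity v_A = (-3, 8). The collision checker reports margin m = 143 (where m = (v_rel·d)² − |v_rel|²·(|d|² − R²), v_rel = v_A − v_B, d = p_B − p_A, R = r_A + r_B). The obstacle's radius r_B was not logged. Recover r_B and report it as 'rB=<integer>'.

m = 143
d = (-7, 4);  v_rel = (1, 5),  |v_rel|² = 26
v_rel×d = (1)·(4) − (5)·(-7) = 39
since m = R²·26 − 39²:  R² = (1521 + 143) / 26 = 64
R = √64 = 8  ⇒  r_B = 8 − 2 = 6

rB=6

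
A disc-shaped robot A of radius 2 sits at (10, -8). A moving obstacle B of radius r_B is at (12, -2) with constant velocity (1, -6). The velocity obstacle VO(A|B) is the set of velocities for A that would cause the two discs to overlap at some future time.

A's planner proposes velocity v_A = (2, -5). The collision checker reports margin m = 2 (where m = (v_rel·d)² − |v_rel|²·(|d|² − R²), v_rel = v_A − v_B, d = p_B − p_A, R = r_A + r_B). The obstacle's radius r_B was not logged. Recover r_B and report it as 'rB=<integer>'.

m = 2
d = (2, 6);  v_rel = (1, 1),  |v_rel|² = 2
v_rel×d = (1)·(6) − (1)·(2) = 4
since m = R²·2 − 4²:  R² = (16 + 2) / 2 = 9
R = √9 = 3  ⇒  r_B = 3 − 2 = 1

rB=1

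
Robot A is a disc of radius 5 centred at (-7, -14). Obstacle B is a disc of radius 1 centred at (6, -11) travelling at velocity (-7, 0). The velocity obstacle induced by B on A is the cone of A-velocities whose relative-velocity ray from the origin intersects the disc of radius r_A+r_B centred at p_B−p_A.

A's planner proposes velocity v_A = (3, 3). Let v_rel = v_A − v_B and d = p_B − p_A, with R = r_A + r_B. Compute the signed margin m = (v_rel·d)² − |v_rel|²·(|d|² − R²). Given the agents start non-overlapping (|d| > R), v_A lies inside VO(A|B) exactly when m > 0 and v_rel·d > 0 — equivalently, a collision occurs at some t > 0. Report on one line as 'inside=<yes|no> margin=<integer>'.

d = (13, 3),  |d|² = 178;  R = 5+1 = 6,  c = 178−6² = 142
v_rel = (10, 3),  |v_rel|² = 109;  v_rel·d = (10)·(13) + (3)·(3) = 139
109·t² − 278·t + 142 = 0  ⇒  m = 139² − 109·142 = 3843
m = 3843 > 0,  v_rel·d = 139 > 0  ⇒  inside

inside=yes margin=3843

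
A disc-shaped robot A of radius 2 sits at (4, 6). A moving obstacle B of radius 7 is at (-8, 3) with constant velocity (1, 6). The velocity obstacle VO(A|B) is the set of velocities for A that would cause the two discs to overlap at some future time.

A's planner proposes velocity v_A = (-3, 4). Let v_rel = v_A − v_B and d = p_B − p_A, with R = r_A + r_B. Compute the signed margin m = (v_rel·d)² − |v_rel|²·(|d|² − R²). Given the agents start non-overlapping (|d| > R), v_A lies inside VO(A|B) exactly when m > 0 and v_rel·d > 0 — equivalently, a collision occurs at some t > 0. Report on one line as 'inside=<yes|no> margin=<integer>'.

d = (-12, -3),  |d|² = 153;  R = 2+7 = 9,  c = 153−9² = 72
v_rel = (-4, -2),  |v_rel|² = 20;  v_rel·d = (-4)·(-12) + (-2)·(-3) = 54
20·t² − 108·t + 72 = 0  ⇒  m = 54² − 20·72 = 1476
m = 1476 > 0,  v_rel·d = 54 > 0  ⇒  inside

inside=yes margin=1476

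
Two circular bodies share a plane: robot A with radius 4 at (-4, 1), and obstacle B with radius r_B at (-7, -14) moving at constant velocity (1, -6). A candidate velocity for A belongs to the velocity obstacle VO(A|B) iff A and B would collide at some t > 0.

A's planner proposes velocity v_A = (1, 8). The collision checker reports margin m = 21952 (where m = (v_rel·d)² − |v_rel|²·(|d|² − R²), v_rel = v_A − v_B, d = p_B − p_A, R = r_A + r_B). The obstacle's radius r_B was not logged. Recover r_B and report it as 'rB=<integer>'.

m = 21952
d = (-3, -15);  v_rel = (0, 14),  |v_rel|² = 196
v_rel×d = (0)·(-15) − (14)·(-3) = 42
since m = R²·196 − 42²:  R² = (1764 + 21952) / 196 = 121
R = √121 = 11  ⇒  r_B = 11 − 4 = 7

rB=7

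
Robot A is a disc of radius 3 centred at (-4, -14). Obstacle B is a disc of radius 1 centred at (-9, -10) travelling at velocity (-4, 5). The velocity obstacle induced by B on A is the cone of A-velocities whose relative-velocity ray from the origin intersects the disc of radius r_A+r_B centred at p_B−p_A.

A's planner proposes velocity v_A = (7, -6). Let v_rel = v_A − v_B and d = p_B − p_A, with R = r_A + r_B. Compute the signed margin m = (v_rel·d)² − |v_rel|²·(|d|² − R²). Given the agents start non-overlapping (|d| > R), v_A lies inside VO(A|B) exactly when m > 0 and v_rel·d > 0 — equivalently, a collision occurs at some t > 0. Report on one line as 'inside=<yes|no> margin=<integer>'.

d = (-5, 4),  |d|² = 41;  R = 3+1 = 4,  c = 41−4² = 25
v_rel = (11, -11),  |v_rel|² = 242;  v_rel·d = (11)·(-5) + (-11)·(4) = -99
242·t² + 198·t + 25 = 0  ⇒  m = (-99)² − 242·25 = 3751
m = 3751 > 0,  v_rel·d = -99 < 0  ⇒  outside

inside=no margin=3751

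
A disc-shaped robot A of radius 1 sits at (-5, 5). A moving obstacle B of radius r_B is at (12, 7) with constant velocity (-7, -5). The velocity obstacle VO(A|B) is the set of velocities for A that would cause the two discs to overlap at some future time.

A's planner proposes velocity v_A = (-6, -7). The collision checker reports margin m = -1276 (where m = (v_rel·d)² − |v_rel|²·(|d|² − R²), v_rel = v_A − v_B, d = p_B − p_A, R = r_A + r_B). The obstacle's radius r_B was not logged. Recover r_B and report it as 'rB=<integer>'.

m = -1276
d = (17, 2);  v_rel = (1, -2),  |v_rel|² = 5
v_rel×d = (1)·(2) − (-2)·(17) = 36
since m = R²·5 − 36²:  R² = (1296 + -1276) / 5 = 4
R = √4 = 2  ⇒  r_B = 2 − 1 = 1

rB=1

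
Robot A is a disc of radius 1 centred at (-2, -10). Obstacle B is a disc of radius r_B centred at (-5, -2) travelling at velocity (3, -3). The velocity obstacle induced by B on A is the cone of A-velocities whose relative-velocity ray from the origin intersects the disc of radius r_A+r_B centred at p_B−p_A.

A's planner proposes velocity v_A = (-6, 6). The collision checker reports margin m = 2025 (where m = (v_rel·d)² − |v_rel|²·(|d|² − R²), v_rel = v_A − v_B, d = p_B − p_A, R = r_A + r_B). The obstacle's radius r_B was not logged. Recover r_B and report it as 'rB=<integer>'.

m = 2025
d = (-3, 8);  v_rel = (-9, 9),  |v_rel|² = 162
v_rel×d = (-9)·(8) − (9)·(-3) = -45
since m = R²·162 − (-45)²:  R² = (2025 + 2025) / 162 = 25
R = √25 = 5  ⇒  r_B = 5 − 1 = 4

rB=4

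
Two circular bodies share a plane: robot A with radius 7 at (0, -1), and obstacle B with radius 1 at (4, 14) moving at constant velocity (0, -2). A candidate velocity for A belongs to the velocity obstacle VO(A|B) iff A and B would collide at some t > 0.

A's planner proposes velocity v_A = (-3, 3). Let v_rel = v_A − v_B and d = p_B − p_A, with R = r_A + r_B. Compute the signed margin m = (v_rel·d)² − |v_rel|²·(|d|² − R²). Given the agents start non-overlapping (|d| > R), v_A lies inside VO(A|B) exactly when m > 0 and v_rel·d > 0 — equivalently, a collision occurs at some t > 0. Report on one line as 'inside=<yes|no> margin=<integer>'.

d = (4, 15),  |d|² = 241;  R = 7+1 = 8,  c = 241−8² = 177
v_rel = (-3, 5),  |v_rel|² = 34;  v_rel·d = (-3)·(4) + (5)·(15) = 63
34·t² − 126·t + 177 = 0  ⇒  m = 63² − 34·177 = -2049
m = -2049 < 0,  v_rel·d = 63 > 0  ⇒  outside

inside=no margin=-2049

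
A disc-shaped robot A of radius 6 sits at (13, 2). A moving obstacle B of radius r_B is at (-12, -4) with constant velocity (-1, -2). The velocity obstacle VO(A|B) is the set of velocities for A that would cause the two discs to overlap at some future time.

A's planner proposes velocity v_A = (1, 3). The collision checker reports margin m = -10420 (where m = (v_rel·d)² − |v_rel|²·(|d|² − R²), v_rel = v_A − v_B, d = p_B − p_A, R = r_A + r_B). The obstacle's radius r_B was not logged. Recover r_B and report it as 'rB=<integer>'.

m = -10420
d = (-25, -6);  v_rel = (2, 5),  |v_rel|² = 29
v_rel×d = (2)·(-6) − (5)·(-25) = 113
since m = R²·29 − 113²:  R² = (12769 + -10420) / 29 = 81
R = √81 = 9  ⇒  r_B = 9 − 6 = 3

rB=3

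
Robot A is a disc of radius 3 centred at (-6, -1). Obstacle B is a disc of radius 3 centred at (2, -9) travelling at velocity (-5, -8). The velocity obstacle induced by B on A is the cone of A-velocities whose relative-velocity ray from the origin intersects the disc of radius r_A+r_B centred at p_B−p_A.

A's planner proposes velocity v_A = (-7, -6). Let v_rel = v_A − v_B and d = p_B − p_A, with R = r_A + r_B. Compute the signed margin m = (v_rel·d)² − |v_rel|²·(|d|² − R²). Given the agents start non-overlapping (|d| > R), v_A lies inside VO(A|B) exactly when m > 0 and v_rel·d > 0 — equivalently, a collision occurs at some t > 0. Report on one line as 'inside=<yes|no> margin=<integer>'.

d = (8, -8),  |d|² = 128;  R = 3+3 = 6,  c = 128−6² = 92
v_rel = (-2, 2),  |v_rel|² = 8;  v_rel·d = (-2)·(8) + (2)·(-8) = -32
8·t² + 64·t + 92 = 0  ⇒  m = (-32)² − 8·92 = 288
m = 288 > 0,  v_rel·d = -32 < 0  ⇒  outside

inside=no margin=288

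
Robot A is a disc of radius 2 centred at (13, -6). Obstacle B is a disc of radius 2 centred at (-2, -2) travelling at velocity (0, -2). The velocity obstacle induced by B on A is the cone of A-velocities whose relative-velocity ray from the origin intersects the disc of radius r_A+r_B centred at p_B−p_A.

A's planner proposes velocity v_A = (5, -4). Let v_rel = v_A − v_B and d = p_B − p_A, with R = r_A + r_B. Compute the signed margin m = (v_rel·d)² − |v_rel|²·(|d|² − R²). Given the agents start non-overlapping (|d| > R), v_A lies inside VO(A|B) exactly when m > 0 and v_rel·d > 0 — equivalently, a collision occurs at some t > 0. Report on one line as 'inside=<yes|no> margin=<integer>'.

d = (-15, 4),  |d|² = 241;  R = 2+2 = 4,  c = 241−4² = 225
v_rel = (5, -2),  |v_rel|² = 29;  v_rel·d = (5)·(-15) + (-2)·(4) = -83
29·t² + 166·t + 225 = 0  ⇒  m = (-83)² − 29·225 = 364
m = 364 > 0,  v_rel·d = -83 < 0  ⇒  outside

inside=no margin=364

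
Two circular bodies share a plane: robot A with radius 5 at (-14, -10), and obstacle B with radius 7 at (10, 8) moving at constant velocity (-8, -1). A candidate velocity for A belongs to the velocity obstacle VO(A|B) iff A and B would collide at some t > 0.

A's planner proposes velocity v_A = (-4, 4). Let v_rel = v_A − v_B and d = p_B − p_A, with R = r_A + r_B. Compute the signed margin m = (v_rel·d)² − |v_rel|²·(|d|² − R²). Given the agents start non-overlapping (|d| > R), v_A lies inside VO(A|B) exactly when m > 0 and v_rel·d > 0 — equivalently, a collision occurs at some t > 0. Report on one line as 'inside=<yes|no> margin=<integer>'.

d = (24, 18),  |d|² = 900;  R = 5+7 = 12,  c = 900−12² = 756
v_rel = (4, 5),  |v_rel|² = 41;  v_rel·d = (4)·(24) + (5)·(18) = 186
41·t² − 372·t + 756 = 0  ⇒  m = 186² − 41·756 = 3600
m = 3600 > 0,  v_rel·d = 186 > 0  ⇒  inside

inside=yes margin=3600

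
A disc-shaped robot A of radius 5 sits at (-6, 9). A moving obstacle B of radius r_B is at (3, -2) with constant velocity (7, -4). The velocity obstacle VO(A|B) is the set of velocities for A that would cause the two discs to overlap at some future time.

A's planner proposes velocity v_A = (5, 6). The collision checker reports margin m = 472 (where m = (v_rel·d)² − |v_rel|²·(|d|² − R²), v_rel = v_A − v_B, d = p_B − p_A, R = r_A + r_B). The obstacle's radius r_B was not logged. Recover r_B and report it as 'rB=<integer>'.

m = 472
d = (9, -11);  v_rel = (-2, 10),  |v_rel|² = 104
v_rel×d = (-2)·(-11) − (10)·(9) = -68
since m = R²·104 − (-68)²:  R² = (4624 + 472) / 104 = 49
R = √49 = 7  ⇒  r_B = 7 − 5 = 2

rB=2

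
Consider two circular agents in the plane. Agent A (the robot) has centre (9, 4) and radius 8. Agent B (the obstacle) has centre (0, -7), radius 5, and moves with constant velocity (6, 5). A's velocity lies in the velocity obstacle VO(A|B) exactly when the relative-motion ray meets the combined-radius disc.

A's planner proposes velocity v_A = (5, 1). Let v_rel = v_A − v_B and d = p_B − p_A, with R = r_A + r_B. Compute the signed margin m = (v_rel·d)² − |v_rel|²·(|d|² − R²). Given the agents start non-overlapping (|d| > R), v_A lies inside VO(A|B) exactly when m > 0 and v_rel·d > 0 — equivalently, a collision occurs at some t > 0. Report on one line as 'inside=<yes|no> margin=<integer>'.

d = (-9, -11),  |d|² = 202;  R = 8+5 = 13,  c = 202−13² = 33
v_rel = (-1, -4),  |v_rel|² = 17;  v_rel·d = (-1)·(-9) + (-4)·(-11) = 53
17·t² − 106·t + 33 = 0  ⇒  m = 53² − 17·33 = 2248
m = 2248 > 0,  v_rel·d = 53 > 0  ⇒  inside

inside=yes margin=2248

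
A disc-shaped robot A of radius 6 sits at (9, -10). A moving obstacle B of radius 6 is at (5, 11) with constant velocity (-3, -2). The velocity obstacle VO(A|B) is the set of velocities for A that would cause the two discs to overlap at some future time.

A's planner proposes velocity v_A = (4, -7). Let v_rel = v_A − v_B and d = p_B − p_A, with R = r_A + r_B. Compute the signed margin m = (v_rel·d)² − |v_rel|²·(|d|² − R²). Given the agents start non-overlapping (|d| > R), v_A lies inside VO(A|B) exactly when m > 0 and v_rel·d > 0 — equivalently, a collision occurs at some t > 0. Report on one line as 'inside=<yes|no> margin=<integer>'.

d = (-4, 21),  |d|² = 457;  R = 6+6 = 12,  c = 457−12² = 313
v_rel = (7, -5),  |v_rel|² = 74;  v_rel·d = (7)·(-4) + (-5)·(21) = -133
74·t² + 266·t + 313 = 0  ⇒  m = (-133)² − 74·313 = -5473
m = -5473 < 0,  v_rel·d = -133 < 0  ⇒  outside

inside=no margin=-5473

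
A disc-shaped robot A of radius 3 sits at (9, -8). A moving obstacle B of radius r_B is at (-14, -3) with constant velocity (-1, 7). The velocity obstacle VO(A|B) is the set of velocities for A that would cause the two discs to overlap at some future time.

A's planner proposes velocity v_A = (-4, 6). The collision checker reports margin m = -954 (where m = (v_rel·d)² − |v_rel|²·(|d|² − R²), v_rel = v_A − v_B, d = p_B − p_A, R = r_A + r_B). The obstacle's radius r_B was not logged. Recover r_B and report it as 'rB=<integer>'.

m = -954
d = (-23, 5);  v_rel = (-3, -1),  |v_rel|² = 10
v_rel×d = (-3)·(5) − (-1)·(-23) = -38
since m = R²·10 − (-38)²:  R² = (1444 + -954) / 10 = 49
R = √49 = 7  ⇒  r_B = 7 − 3 = 4

rB=4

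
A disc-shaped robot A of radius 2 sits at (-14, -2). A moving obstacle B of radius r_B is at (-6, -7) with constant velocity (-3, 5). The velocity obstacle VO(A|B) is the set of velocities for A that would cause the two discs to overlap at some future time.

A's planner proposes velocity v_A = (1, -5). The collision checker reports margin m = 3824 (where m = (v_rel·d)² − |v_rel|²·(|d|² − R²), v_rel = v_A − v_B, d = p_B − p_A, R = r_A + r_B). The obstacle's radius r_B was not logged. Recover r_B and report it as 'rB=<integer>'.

m = 3824
d = (8, -5);  v_rel = (4, -10),  |v_rel|² = 116
v_rel×d = (4)·(-5) − (-10)·(8) = 60
since m = R²·116 − 60²:  R² = (3600 + 3824) / 116 = 64
R = √64 = 8  ⇒  r_B = 8 − 2 = 6

rB=6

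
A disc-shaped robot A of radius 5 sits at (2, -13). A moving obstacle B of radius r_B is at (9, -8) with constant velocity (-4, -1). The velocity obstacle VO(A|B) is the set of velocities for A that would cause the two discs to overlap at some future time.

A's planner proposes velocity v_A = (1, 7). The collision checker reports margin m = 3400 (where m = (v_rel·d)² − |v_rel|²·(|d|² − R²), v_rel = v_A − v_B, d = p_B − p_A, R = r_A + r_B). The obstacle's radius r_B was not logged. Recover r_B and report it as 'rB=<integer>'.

m = 3400
d = (7, 5);  v_rel = (5, 8),  |v_rel|² = 89
v_rel×d = (5)·(5) − (8)·(7) = -31
since m = R²·89 − (-31)²:  R² = (961 + 3400) / 89 = 49
R = √49 = 7  ⇒  r_B = 7 − 5 = 2

rB=2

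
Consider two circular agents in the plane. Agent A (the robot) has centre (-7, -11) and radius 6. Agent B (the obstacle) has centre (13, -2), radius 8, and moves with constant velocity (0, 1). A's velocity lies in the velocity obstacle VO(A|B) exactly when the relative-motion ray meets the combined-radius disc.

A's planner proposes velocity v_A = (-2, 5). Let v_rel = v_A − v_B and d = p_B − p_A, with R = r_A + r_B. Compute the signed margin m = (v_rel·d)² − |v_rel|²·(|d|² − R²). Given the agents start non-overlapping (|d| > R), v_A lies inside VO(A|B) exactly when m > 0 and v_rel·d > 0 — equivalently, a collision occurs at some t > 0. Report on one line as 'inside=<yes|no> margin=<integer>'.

d = (20, 9),  |d|² = 481;  R = 6+8 = 14,  c = 481−14² = 285
v_rel = (-2, 4),  |v_rel|² = 20;  v_rel·d = (-2)·(20) + (4)·(9) = -4
20·t² + 8·t + 285 = 0  ⇒  m = (-4)² − 20·285 = -5684
m = -5684 < 0,  v_rel·d = -4 < 0  ⇒  outside

inside=no margin=-5684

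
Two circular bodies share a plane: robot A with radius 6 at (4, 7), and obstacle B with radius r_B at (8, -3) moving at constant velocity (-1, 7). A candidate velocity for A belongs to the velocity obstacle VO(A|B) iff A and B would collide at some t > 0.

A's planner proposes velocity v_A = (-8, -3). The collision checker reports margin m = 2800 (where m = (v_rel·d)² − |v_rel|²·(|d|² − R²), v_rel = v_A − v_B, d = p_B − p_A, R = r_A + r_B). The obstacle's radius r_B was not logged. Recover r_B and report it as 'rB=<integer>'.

m = 2800
d = (4, -10);  v_rel = (-7, -10),  |v_rel|² = 149
v_rel×d = (-7)·(-10) − (-10)·(4) = 110
since m = R²·149 − 110²:  R² = (12100 + 2800) / 149 = 100
R = √100 = 10  ⇒  r_B = 10 − 6 = 4

rB=4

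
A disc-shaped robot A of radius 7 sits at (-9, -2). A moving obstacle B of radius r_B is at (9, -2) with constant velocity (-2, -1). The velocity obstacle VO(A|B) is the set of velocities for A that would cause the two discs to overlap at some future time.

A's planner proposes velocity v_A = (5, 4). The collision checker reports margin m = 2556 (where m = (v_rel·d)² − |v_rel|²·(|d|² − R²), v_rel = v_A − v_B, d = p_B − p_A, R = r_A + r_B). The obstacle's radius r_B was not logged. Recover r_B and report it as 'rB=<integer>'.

m = 2556
d = (18, 0);  v_rel = (7, 5),  |v_rel|² = 74
v_rel×d = (7)·(0) − (5)·(18) = -90
since m = R²·74 − (-90)²:  R² = (8100 + 2556) / 74 = 144
R = √144 = 12  ⇒  r_B = 12 − 7 = 5

rB=5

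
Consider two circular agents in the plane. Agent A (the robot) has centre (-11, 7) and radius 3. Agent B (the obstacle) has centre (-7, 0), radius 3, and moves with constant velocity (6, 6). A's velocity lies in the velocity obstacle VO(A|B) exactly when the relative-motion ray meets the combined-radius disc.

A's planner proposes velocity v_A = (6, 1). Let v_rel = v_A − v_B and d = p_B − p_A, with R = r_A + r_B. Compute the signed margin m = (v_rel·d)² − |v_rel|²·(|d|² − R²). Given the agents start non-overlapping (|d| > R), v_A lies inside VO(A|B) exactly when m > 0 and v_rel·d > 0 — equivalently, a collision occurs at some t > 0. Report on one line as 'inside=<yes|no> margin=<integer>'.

d = (4, -7),  |d|² = 65;  R = 3+3 = 6,  c = 65−6² = 29
v_rel = (0, -5),  |v_rel|² = 25;  v_rel·d = (0)·(4) + (-5)·(-7) = 35
25·t² − 70·t + 29 = 0  ⇒  m = 35² − 25·29 = 500
m = 500 > 0,  v_rel·d = 35 > 0  ⇒  inside

inside=yes margin=500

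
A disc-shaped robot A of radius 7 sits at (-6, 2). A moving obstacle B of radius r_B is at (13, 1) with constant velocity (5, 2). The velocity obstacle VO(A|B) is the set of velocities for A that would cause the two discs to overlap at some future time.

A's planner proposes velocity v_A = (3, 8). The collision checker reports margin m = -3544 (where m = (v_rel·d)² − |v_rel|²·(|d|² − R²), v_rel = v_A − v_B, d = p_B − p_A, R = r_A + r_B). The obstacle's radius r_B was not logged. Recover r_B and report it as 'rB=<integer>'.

m = -3544
d = (19, -1);  v_rel = (-2, 6),  |v_rel|² = 40
v_rel×d = (-2)·(-1) − (6)·(19) = -112
since m = R²·40 − (-112)²:  R² = (12544 + -3544) / 40 = 225
R = √225 = 15  ⇒  r_B = 15 − 7 = 8

rB=8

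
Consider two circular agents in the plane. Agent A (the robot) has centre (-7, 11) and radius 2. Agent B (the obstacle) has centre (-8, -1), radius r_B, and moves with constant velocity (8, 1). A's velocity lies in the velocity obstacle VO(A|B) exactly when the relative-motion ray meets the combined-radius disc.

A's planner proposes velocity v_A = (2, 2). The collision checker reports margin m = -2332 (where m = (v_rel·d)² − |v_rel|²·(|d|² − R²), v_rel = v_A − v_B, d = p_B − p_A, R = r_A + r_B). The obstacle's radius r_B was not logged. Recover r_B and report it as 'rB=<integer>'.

m = -2332
d = (-1, -12);  v_rel = (-6, 1),  |v_rel|² = 37
v_rel×d = (-6)·(-12) − (1)·(-1) = 73
since m = R²·37 − 73²:  R² = (5329 + -2332) / 37 = 81
R = √81 = 9  ⇒  r_B = 9 − 2 = 7

rB=7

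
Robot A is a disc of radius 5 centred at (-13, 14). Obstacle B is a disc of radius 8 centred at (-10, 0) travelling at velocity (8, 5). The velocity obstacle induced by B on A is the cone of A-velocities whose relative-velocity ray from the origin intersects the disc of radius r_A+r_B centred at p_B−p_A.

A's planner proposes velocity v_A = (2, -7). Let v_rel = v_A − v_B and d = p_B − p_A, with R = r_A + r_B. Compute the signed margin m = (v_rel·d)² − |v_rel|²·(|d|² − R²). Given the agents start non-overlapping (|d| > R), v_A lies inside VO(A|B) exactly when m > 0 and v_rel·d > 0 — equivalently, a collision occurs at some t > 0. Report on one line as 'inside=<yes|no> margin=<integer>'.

d = (3, -14),  |d|² = 205;  R = 5+8 = 13,  c = 205−13² = 36
v_rel = (-6, -12),  |v_rel|² = 180;  v_rel·d = (-6)·(3) + (-12)·(-14) = 150
180·t² − 300·t + 36 = 0  ⇒  m = 150² − 180·36 = 16020
m = 16020 > 0,  v_rel·d = 150 > 0  ⇒  inside

inside=yes margin=16020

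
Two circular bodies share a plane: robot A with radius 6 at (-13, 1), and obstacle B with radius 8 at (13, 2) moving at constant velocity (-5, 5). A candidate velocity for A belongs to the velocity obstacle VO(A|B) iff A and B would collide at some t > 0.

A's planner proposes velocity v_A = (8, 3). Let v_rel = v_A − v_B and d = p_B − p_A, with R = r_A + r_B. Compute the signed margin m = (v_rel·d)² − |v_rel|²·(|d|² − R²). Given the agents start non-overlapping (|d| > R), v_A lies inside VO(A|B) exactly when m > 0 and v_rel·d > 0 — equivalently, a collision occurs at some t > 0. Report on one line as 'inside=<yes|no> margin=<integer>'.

d = (26, 1),  |d|² = 677;  R = 6+8 = 14,  c = 677−14² = 481
v_rel = (13, -2),  |v_rel|² = 173;  v_rel·d = (13)·(26) + (-2)·(1) = 336
173·t² − 672·t + 481 = 0  ⇒  m = 336² − 173·481 = 29683
m = 29683 > 0,  v_rel·d = 336 > 0  ⇒  inside

inside=yes margin=29683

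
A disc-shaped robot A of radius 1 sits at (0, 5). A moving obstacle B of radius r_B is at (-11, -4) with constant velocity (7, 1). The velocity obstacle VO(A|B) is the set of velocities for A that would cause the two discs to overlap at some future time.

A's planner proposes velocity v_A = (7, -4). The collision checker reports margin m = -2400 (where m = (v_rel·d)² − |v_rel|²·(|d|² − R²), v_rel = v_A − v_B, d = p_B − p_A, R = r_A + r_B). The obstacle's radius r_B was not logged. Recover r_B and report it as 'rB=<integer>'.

m = -2400
d = (-11, -9);  v_rel = (0, -5),  |v_rel|² = 25
v_rel×d = (0)·(-9) − (-5)·(-11) = -55
since m = R²·25 − (-55)²:  R² = (3025 + -2400) / 25 = 25
R = √25 = 5  ⇒  r_B = 5 − 1 = 4

rB=4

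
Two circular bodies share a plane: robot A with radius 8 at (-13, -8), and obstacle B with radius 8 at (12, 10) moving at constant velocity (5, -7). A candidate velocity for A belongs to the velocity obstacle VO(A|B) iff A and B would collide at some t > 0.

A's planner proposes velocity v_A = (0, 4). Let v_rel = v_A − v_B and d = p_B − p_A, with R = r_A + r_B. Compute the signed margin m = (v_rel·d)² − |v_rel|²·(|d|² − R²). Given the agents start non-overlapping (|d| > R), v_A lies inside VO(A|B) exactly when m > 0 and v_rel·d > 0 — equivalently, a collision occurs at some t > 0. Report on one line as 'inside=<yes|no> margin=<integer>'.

d = (25, 18),  |d|² = 949;  R = 8+8 = 16,  c = 949−16² = 693
v_rel = (-5, 11),  |v_rel|² = 146;  v_rel·d = (-5)·(25) + (11)·(18) = 73
146·t² − 146·t + 693 = 0  ⇒  m = 73² − 146·693 = -95849
m = -95849 < 0,  v_rel·d = 73 > 0  ⇒  outside

inside=no margin=-95849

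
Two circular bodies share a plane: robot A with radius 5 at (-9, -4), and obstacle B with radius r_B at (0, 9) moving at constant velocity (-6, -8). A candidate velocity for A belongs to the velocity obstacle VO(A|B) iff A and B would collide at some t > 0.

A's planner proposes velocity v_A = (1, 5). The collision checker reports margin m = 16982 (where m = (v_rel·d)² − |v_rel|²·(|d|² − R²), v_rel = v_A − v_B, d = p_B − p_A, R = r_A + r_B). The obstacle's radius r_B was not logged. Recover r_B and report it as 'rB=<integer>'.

m = 16982
d = (9, 13);  v_rel = (7, 13),  |v_rel|² = 218
v_rel×d = (7)·(13) − (13)·(9) = -26
since m = R²·218 − (-26)²:  R² = (676 + 16982) / 218 = 81
R = √81 = 9  ⇒  r_B = 9 − 5 = 4

rB=4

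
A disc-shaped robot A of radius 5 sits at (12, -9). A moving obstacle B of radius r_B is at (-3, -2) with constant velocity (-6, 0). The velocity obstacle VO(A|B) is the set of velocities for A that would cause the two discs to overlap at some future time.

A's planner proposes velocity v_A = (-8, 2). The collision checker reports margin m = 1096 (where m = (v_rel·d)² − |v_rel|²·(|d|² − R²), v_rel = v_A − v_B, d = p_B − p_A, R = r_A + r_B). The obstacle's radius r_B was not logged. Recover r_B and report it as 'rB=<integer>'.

m = 1096
d = (-15, 7);  v_rel = (-2, 2),  |v_rel|² = 8
v_rel×d = (-2)·(7) − (2)·(-15) = 16
since m = R²·8 − 16²:  R² = (256 + 1096) / 8 = 169
R = √169 = 13  ⇒  r_B = 13 − 5 = 8

rB=8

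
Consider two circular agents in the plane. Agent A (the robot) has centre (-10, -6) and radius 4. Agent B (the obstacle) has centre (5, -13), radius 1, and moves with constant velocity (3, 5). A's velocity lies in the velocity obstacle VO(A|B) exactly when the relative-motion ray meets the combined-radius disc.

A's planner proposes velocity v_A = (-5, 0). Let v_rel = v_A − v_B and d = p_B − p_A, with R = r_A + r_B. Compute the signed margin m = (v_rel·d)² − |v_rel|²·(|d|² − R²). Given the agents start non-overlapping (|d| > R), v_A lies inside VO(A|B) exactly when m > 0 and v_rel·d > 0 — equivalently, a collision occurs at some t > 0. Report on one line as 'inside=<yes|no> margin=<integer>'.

d = (15, -7),  |d|² = 274;  R = 4+1 = 5,  c = 274−5² = 249
v_rel = (-8, -5),  |v_rel|² = 89;  v_rel·d = (-8)·(15) + (-5)·(-7) = -85
89·t² + 170·t + 249 = 0  ⇒  m = (-85)² − 89·249 = -14936
m = -14936 < 0,  v_rel·d = -85 < 0  ⇒  outside

inside=no margin=-14936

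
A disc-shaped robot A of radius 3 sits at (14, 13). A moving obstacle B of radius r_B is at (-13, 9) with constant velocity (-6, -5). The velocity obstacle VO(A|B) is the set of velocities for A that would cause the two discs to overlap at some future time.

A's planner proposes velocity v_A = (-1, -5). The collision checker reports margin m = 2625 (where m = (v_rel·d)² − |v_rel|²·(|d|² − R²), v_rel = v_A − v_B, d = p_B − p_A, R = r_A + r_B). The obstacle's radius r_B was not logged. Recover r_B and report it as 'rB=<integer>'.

m = 2625
d = (-27, -4);  v_rel = (5, 0),  |v_rel|² = 25
v_rel×d = (5)·(-4) − (0)·(-27) = -20
since m = R²·25 − (-20)²:  R² = (400 + 2625) / 25 = 121
R = √121 = 11  ⇒  r_B = 11 − 3 = 8

rB=8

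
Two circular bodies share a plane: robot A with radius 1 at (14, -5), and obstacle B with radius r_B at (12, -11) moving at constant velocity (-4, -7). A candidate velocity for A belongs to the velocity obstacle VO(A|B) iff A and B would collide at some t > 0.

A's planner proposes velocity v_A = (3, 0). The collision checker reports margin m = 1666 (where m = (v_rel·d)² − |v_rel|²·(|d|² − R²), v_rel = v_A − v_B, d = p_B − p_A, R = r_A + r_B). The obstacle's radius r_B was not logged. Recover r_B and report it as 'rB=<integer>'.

m = 1666
d = (-2, -6);  v_rel = (7, 7),  |v_rel|² = 98
v_rel×d = (7)·(-6) − (7)·(-2) = -28
since m = R²·98 − (-28)²:  R² = (784 + 1666) / 98 = 25
R = √25 = 5  ⇒  r_B = 5 − 1 = 4

rB=4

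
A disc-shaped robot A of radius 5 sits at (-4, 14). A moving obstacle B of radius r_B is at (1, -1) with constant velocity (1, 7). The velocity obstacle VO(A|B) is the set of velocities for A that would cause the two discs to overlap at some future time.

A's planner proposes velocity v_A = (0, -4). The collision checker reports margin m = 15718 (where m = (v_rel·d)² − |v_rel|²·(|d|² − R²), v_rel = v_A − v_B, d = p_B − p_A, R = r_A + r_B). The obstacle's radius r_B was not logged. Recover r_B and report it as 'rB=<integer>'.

m = 15718
d = (5, -15);  v_rel = (-1, -11),  |v_rel|² = 122
v_rel×d = (-1)·(-15) − (-11)·(5) = 70
since m = R²·122 − 70²:  R² = (4900 + 15718) / 122 = 169
R = √169 = 13  ⇒  r_B = 13 − 5 = 8

rB=8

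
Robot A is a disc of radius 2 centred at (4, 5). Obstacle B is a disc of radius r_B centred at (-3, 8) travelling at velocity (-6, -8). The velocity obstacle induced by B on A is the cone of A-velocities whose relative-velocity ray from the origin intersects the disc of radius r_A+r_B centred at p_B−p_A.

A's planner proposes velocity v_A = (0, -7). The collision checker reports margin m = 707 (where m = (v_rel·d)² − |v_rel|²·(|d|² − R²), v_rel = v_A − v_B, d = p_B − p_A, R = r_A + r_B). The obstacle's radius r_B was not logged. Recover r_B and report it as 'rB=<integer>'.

m = 707
d = (-7, 3);  v_rel = (6, 1),  |v_rel|² = 37
v_rel×d = (6)·(3) − (1)·(-7) = 25
since m = R²·37 − 25²:  R² = (625 + 707) / 37 = 36
R = √36 = 6  ⇒  r_B = 6 − 2 = 4

rB=4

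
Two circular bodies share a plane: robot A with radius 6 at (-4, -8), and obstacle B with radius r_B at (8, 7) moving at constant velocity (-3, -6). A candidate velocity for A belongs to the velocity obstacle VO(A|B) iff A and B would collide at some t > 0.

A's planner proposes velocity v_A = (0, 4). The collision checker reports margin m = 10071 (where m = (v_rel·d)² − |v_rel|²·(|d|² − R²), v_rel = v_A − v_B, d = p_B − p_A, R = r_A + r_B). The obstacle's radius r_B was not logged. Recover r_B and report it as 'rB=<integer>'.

m = 10071
d = (12, 15);  v_rel = (3, 10),  |v_rel|² = 109
v_rel×d = (3)·(15) − (10)·(12) = -75
since m = R²·109 − (-75)²:  R² = (5625 + 10071) / 109 = 144
R = √144 = 12  ⇒  r_B = 12 − 6 = 6

rB=6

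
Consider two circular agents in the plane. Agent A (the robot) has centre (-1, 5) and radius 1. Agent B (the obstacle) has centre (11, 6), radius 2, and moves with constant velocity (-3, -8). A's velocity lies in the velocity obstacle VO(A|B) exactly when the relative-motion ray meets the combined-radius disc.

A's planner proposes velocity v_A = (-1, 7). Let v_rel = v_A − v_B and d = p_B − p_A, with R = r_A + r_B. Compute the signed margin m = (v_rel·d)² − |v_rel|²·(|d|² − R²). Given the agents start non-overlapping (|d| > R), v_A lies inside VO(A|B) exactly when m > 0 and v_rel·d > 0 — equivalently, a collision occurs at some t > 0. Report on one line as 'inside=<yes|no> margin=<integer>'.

d = (12, 1),  |d|² = 145;  R = 1+2 = 3,  c = 145−3² = 136
v_rel = (2, 15),  |v_rel|² = 229;  v_rel·d = (2)·(12) + (15)·(1) = 39
229·t² − 78·t + 136 = 0  ⇒  m = 39² − 229·136 = -29623
m = -29623 < 0,  v_rel·d = 39 > 0  ⇒  outside

inside=no margin=-29623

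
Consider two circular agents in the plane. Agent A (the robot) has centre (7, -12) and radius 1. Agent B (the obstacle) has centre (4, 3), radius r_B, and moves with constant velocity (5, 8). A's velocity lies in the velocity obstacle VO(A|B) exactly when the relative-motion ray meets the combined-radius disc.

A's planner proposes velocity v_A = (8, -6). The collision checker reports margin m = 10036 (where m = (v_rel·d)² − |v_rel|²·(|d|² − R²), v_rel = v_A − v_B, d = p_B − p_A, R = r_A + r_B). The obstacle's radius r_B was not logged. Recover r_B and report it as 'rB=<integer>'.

m = 10036
d = (-3, 15);  v_rel = (3, -14),  |v_rel|² = 205
v_rel×d = (3)·(15) − (-14)·(-3) = 3
since m = R²·205 − 3²:  R² = (9 + 10036) / 205 = 49
R = √49 = 7  ⇒  r_B = 7 − 1 = 6

rB=6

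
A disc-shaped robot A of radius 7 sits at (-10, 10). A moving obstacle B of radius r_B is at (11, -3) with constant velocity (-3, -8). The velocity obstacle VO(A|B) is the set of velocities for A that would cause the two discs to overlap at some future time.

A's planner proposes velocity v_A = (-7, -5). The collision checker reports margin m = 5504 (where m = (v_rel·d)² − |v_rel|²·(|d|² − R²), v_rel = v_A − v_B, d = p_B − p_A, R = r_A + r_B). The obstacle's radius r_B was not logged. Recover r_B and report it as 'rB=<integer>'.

m = 5504
d = (21, -13);  v_rel = (-4, 3),  |v_rel|² = 25
v_rel×d = (-4)·(-13) − (3)·(21) = -11
since m = R²·25 − (-11)²:  R² = (121 + 5504) / 25 = 225
R = √225 = 15  ⇒  r_B = 15 − 7 = 8

rB=8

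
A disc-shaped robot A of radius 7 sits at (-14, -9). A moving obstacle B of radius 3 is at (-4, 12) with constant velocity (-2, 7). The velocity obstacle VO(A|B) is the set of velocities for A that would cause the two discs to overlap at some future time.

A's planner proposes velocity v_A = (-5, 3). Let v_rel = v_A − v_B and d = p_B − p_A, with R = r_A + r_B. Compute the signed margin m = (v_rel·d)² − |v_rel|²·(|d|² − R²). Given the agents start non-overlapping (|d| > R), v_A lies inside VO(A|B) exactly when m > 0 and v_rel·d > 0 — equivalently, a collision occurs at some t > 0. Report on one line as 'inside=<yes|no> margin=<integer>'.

d = (10, 21),  |d|² = 541;  R = 7+3 = 10,  c = 541−10² = 441
v_rel = (-3, -4),  |v_rel|² = 25;  v_rel·d = (-3)·(10) + (-4)·(21) = -114
25·t² + 228·t + 441 = 0  ⇒  m = (-114)² − 25·441 = 1971
m = 1971 > 0,  v_rel·d = -114 < 0  ⇒  outside

inside=no margin=1971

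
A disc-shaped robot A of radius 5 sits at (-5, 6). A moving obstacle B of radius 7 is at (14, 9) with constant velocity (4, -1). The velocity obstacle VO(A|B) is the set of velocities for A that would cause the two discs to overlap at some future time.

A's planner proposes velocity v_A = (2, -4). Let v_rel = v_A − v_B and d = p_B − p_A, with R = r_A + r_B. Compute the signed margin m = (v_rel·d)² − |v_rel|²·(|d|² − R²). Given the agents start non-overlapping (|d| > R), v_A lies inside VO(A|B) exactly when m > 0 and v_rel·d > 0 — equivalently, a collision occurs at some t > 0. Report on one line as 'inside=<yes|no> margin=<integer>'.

d = (19, 3),  |d|² = 370;  R = 5+7 = 12,  c = 370−12² = 226
v_rel = (-2, -3),  |v_rel|² = 13;  v_rel·d = (-2)·(19) + (-3)·(3) = -47
13·t² + 94·t + 226 = 0  ⇒  m = (-47)² − 13·226 = -729
m = -729 < 0,  v_rel·d = -47 < 0  ⇒  outside

inside=no margin=-729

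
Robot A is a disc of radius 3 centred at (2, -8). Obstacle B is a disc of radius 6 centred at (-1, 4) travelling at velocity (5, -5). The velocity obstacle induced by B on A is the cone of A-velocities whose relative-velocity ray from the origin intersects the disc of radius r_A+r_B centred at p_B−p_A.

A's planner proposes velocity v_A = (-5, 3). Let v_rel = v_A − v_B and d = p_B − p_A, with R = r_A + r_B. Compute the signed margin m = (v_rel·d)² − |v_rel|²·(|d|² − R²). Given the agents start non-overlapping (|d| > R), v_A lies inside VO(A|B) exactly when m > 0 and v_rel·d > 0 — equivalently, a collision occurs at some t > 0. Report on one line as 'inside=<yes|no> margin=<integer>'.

d = (-3, 12),  |d|² = 153;  R = 3+6 = 9,  c = 153−9² = 72
v_rel = (-10, 8),  |v_rel|² = 164;  v_rel·d = (-10)·(-3) + (8)·(12) = 126
164·t² − 252·t + 72 = 0  ⇒  m = 126² − 164·72 = 4068
m = 4068 > 0,  v_rel·d = 126 > 0  ⇒  inside

inside=yes margin=4068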